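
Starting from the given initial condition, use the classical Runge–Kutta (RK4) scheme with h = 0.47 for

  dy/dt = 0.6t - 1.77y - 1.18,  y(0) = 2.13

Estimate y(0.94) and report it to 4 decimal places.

RK4: k1 = f(t_n, y_n); k2 = f(t_n + h/2, y_n + (h/2)·k1); k3 = f(t_n + h/2, y_n + (h/2)·k2); k4 = f(t_n + h, y_n + h·k3); y_{n+1} = y_n + (h/6)·(k1 + 2k2 + 2k3 + k4).
t=0.000000, y=2.130000:
  k1 = f(0.000000, 2.130000) = -4.950100
  k2 = f(0.235000, 0.966727) = -2.750106
  k3 = f(0.235000, 1.483725) = -3.665193
  k4 = f(0.470000, 0.407359) = -1.619026
  y ← 2.130000 + (0.47/6)·(k1 + 2k2 + 2k3 + k4) = 0.610355
t=0.470000, y=0.610355:
  k1 = f(0.470000, 0.610355) = -1.978328
  k2 = f(0.705000, 0.145448) = -1.014443
  k3 = f(0.705000, 0.371961) = -1.415371
  k4 = f(0.940000, -0.054869) = -0.518881
  y ← 0.610355 + (0.47/6)·(k1 + 2k2 + 2k3 + k4) = 0.034069
y(0.94) ≈ 0.0341

0.0341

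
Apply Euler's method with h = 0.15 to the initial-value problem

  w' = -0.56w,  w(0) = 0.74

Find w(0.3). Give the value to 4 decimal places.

Euler: w_{n+1} = w_n + h·f(t_n, w_n).
t=0.000000, w=0.740000: f=-0.414400 → w ← 0.740000 + 0.15·(-0.414400) = 0.677840
t=0.150000, w=0.677840: f=-0.379590 → w ← 0.677840 + 0.15·(-0.379590) = 0.620901
w(0.3) ≈ 0.6209

0.6209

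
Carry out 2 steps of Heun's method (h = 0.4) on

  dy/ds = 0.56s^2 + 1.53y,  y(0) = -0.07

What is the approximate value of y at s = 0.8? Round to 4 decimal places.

-0.0938

Heun: k1 = f(s_n, y_n); k2 = f(s_n + h, y_n + h·k1); y_{n+1} = y_n + (h/2)·(k1 + k2).
s=0.000000, y=-0.070000:
  k1 = f(0.000000, -0.070000) = -0.107100
  k2 = f(0.400000, -0.112840) = -0.083045
  y ← -0.070000 + (0.4/2)·(-0.107100 + (-0.083045)) = -0.108029
s=0.400000, y=-0.108029:
  k1 = f(0.400000, -0.108029) = -0.075684
  k2 = f(0.800000, -0.138303) = 0.146797
  y ← -0.108029 + (0.4/2)·(-0.075684 + 0.146797) = -0.093807
y(0.8) ≈ -0.0938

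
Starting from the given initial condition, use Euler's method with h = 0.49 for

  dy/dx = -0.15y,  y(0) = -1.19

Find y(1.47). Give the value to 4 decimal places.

-0.9464

Euler: y_{n+1} = y_n + h·f(x_n, y_n).
x=0.000000, y=-1.190000: f=0.178500 → y ← -1.190000 + 0.49·0.178500 = -1.102535
x=0.490000, y=-1.102535: f=0.165380 → y ← -1.102535 + 0.49·0.165380 = -1.021499
x=0.980000, y=-1.021499: f=0.153225 → y ← -1.021499 + 0.49·0.153225 = -0.946419
y(1.47) ≈ -0.9464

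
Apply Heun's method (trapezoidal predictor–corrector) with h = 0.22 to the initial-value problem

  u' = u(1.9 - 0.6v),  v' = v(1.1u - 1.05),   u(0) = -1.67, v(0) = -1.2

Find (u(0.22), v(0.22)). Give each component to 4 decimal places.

Heun on (u,v): k1 = f(s_n, state_n); k2 = f(s_n + h, state_n + h·k1); state_{n+1} = state_n + (h/2)·(k1 + k2).
0.000000: (-1.670000, -1.200000)
  k1 = (-4.375400, 3.464400)
  predictor → (-2.632588, -0.437832)
  k2 = (-5.693496, 1.727618)
  → (-2.777579, -0.628878)
(u(0.22), v(0.22)) ≈ (-2.7776, -0.6289)

-2.7776, -0.6289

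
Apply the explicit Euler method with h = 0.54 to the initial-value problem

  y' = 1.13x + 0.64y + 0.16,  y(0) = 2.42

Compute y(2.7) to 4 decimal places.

Euler: y_{n+1} = y_n + h·f(x_n, y_n).
x=0.000000, y=2.420000: f=1.708800 → y ← 2.420000 + 0.54·1.708800 = 3.342752
x=0.540000, y=3.342752: f=2.909561 → y ← 3.342752 + 0.54·2.909561 = 4.913915
x=1.080000, y=4.913915: f=4.525306 → y ← 4.913915 + 0.54·4.525306 = 7.357580
x=1.620000, y=7.357580: f=6.699451 → y ← 7.357580 + 0.54·6.699451 = 10.975284
x=2.160000, y=10.975284: f=9.624982 → y ← 10.975284 + 0.54·9.624982 = 16.172774
y(2.7) ≈ 16.1728

16.1728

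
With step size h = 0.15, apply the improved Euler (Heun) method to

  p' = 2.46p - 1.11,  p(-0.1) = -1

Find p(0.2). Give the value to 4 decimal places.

Heun: k1 = f(x_n, p_n); k2 = f(x_n + h, p_n + h·k1); p_{n+1} = p_n + (h/2)·(k1 + k2).
x=-0.100000, p=-1.000000:
  k1 = f(-0.100000, -1.000000) = -3.570000
  k2 = f(0.050000, -1.535500) = -4.887330
  p ← -1.000000 + (0.15/2)·(-3.570000 + (-4.887330)) = -1.634300
x=0.050000, p=-1.634300:
  k1 = f(0.050000, -1.634300) = -5.130377
  k2 = f(0.200000, -2.403856) = -7.023487
  p ← -1.634300 + (0.15/2)·(-5.130377 + (-7.023487)) = -2.545840
p(0.2) ≈ -2.5458

-2.5458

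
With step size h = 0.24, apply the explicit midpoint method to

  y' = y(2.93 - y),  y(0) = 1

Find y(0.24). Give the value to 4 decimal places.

Midpoint: k1 = f(t_n, y_n); k2 = f(t_n + h/2, y_n + (h/2)·k1); y_{n+1} = y_n + h·k2.
t=0.000000, y=1.000000:
  k1 = f(0.000000, 1.000000) = 1.930000
  k2 = f(0.120000, 1.231600) = 2.091749
  y ← 1.000000 + 0.24·2.091749 = 1.502020
y(0.24) ≈ 1.5020

1.5020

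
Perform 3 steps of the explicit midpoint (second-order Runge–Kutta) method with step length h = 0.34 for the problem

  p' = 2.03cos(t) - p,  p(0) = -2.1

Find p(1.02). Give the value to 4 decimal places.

0.2306

Midpoint: k1 = f(t_n, p_n); k2 = f(t_n + h/2, p_n + (h/2)·k1); p_{n+1} = p_n + h·k2.
t=0.000000, p=-2.100000:
  k1 = f(0.000000, -2.100000) = 4.130000
  k2 = f(0.170000, -1.397900) = 3.398637
  p ← -2.100000 + 0.34·3.398637 = -0.944463
t=0.340000, p=-0.944463:
  k1 = f(0.340000, -0.944463) = 2.858255
  k2 = f(0.510000, -0.458560) = 2.230231
  p ← -0.944463 + 0.34·2.230231 = -0.186185
t=0.680000, p=-0.186185:
  k1 = f(0.680000, -0.186185) = 1.764657
  k2 = f(0.850000, 0.113807) = 1.225959
  p ← -0.186185 + 0.34·1.225959 = 0.230641
p(1.02) ≈ 0.2306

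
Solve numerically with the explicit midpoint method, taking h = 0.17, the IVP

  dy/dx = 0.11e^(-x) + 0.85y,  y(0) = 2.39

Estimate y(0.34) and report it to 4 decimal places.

3.2250

Midpoint: k1 = f(x_n, y_n); k2 = f(x_n + h/2, y_n + (h/2)·k1); y_{n+1} = y_n + h·k2.
x=0.000000, y=2.390000:
  k1 = f(0.000000, 2.390000) = 2.141500
  k2 = f(0.085000, 2.572027) = 2.287260
  y ← 2.390000 + 0.17·2.287260 = 2.778834
x=0.170000, y=2.778834:
  k1 = f(0.170000, 2.778834) = 2.454812
  k2 = f(0.255000, 2.987493) = 2.624610
  y ← 2.778834 + 0.17·2.624610 = 3.225018
y(0.34) ≈ 3.2250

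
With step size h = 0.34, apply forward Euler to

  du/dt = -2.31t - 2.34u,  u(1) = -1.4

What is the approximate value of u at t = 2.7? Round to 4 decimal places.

Euler: u_{n+1} = u_n + h·f(t_n, u_n).
t=1.000000, u=-1.400000: f=0.966000 → u ← -1.400000 + 0.34·0.966000 = -1.071560
t=1.340000, u=-1.071560: f=-0.587950 → u ← -1.071560 + 0.34·(-0.587950) = -1.271463
t=1.680000, u=-1.271463: f=-0.905577 → u ← -1.271463 + 0.34·(-0.905577) = -1.579359
t=2.020000, u=-1.579359: f=-0.970500 → u ← -1.579359 + 0.34·(-0.970500) = -1.909329
t=2.360000, u=-1.909329: f=-0.983770 → u ← -1.909329 + 0.34·(-0.983770) = -2.243811
u(2.7) ≈ -2.2438

-2.2438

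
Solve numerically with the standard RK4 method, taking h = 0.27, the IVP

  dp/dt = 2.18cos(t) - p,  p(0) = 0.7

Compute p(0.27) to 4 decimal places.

RK4: k1 = f(t_n, p_n); k2 = f(t_n + h/2, p_n + (h/2)·k1); k3 = f(t_n + h/2, p_n + (h/2)·k2); k4 = f(t_n + h, p_n + h·k3); p_{n+1} = p_n + (h/6)·(k1 + 2k2 + 2k3 + k4).
t=0.000000, p=0.700000:
  k1 = f(0.000000, 0.700000) = 1.480000
  k2 = f(0.135000, 0.899800) = 1.260365
  k3 = f(0.135000, 0.870149) = 1.290016
  k4 = f(0.270000, 1.048304) = 1.052716
  p ← 0.700000 + (0.27/6)·(k1 + 2k2 + 2k3 + k4) = 1.043506
p(0.27) ≈ 1.0435

1.0435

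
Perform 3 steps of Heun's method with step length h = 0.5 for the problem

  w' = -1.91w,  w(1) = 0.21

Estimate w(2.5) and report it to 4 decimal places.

Heun: k1 = f(x_n, w_n); k2 = f(x_n + h, w_n + h·k1); w_{n+1} = w_n + (h/2)·(k1 + k2).
x=1.000000, w=0.210000:
  k1 = f(1.000000, 0.210000) = -0.401100
  k2 = f(1.500000, 0.009450) = -0.018050
  w ← 0.210000 + (0.5/2)·(-0.401100 + (-0.018050)) = 0.105213
x=1.500000, w=0.105213:
  k1 = f(1.500000, 0.105213) = -0.200956
  k2 = f(2.000000, 0.004735) = -0.009043
  w ← 0.105213 + (0.5/2)·(-0.200956 + (-0.009043)) = 0.052713
x=2.000000, w=0.052713:
  k1 = f(2.000000, 0.052713) = -0.100682
  k2 = f(2.500000, 0.002372) = -0.004531
  w ← 0.052713 + (0.5/2)·(-0.100682 + (-0.004531)) = 0.026410
w(2.5) ≈ 0.0264

0.0264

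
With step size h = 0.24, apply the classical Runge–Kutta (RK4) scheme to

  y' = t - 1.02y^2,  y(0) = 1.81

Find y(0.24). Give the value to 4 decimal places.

1.2777

RK4: k1 = f(t_n, y_n); k2 = f(t_n + h/2, y_n + (h/2)·k1); k3 = f(t_n + h/2, y_n + (h/2)·k2); k4 = f(t_n + h, y_n + h·k3); y_{n+1} = y_n + (h/6)·(k1 + 2k2 + 2k3 + k4).
t=0.000000, y=1.810000:
  k1 = f(0.000000, 1.810000) = -3.341622
  k2 = f(0.120000, 1.409005) = -1.905002
  k3 = f(0.120000, 1.581400) = -2.430842
  k4 = f(0.240000, 1.226598) = -1.294633
  y ← 1.810000 + (0.24/6)·(k1 + 2k2 + 2k3 + k4) = 1.277682
y(0.24) ≈ 1.2777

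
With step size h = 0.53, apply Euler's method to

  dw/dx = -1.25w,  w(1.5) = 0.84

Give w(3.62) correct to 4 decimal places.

0.0109

Euler: w_{n+1} = w_n + h·f(x_n, w_n).
x=1.500000, w=0.840000: f=-1.050000 → w ← 0.840000 + 0.53·(-1.050000) = 0.283500
x=2.030000, w=0.283500: f=-0.354375 → w ← 0.283500 + 0.53·(-0.354375) = 0.095681
x=2.560000, w=0.095681: f=-0.119602 → w ← 0.095681 + 0.53·(-0.119602) = 0.032292
x=3.090000, w=0.032292: f=-0.040366 → w ← 0.032292 + 0.53·(-0.040366) = 0.010899
w(3.62) ≈ 0.0109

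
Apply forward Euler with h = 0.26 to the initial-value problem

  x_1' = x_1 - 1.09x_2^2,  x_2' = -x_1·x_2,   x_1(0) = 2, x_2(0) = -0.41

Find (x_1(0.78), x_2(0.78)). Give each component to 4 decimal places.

Euler on (x_1,x_2): x_1_{n+1} = x_1_n + h·x_1', x_2_{n+1} = x_2_n + h·x_2'.
0.000000: (2.000000, -0.410000); f=(1.816771, 0.820000) → (2.472360, -0.196800)
0.260000: (2.472360, -0.196800); f=(2.430144, 0.486561) → (3.104198, -0.070294)
0.520000: (3.104198, -0.070294); f=(3.098812, 0.218207) → (3.909889, -0.013560)
(x_1(0.78), x_2(0.78)) ≈ (3.9099, -0.0136)

3.9099, -0.0136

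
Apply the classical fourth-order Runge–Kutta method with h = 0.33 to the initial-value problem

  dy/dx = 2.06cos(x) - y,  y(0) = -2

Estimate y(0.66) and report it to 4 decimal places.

-0.1211

RK4: k1 = f(x_n, y_n); k2 = f(x_n + h/2, y_n + (h/2)·k1); k3 = f(x_n + h/2, y_n + (h/2)·k2); k4 = f(x_n + h, y_n + h·k3); y_{n+1} = y_n + (h/6)·(k1 + 2k2 + 2k3 + k4).
x=0.000000, y=-2.000000:
  k1 = f(0.000000, -2.000000) = 4.060000
  k2 = f(0.165000, -1.330100) = 3.362122
  k3 = f(0.165000, -1.445250) = 3.477272
  k4 = f(0.330000, -0.852500) = 2.801348
  y ← -2.000000 + (0.33/6)·(k1 + 2k2 + 2k3 + k4) = -0.870293
x=0.330000, y=-0.870293:
  k1 = f(0.330000, -0.870293) = 2.819140
  k2 = f(0.495000, -0.405135) = 2.217870
  k3 = f(0.495000, -0.504344) = 2.317080
  k4 = f(0.660000, -0.105656) = 1.733040
  y ← -0.870293 + (0.33/6)·(k1 + 2k2 + 2k3 + k4) = -0.121078
y(0.66) ≈ -0.1211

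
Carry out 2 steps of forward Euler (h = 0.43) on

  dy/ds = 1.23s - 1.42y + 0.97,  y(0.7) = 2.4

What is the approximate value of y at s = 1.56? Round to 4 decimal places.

Euler: y_{n+1} = y_n + h·f(s_n, y_n).
s=0.700000, y=2.400000: f=-1.577000 → y ← 2.400000 + 0.43·(-1.577000) = 1.721890
s=1.130000, y=1.721890: f=-0.085184 → y ← 1.721890 + 0.43·(-0.085184) = 1.685261
y(1.56) ≈ 1.6853

1.6853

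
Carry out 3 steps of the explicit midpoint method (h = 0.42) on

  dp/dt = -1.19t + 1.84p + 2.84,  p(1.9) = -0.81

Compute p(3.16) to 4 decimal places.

-6.6747

Midpoint: k1 = f(t_n, p_n); k2 = f(t_n + h/2, p_n + (h/2)·k1); p_{n+1} = p_n + h·k2.
t=1.900000, p=-0.810000:
  k1 = f(1.900000, -0.810000) = -0.911400
  k2 = f(2.110000, -1.001394) = -1.513465
  p ← -0.810000 + 0.42·(-1.513465) = -1.445655
t=2.320000, p=-1.445655:
  k1 = f(2.320000, -1.445655) = -2.580806
  k2 = f(2.530000, -1.987624) = -3.827929
  p ← -1.445655 + 0.42·(-3.827929) = -3.053385
t=2.740000, p=-3.053385:
  k1 = f(2.740000, -3.053385) = -6.038829
  k2 = f(2.950000, -4.321540) = -8.622133
  p ← -3.053385 + 0.42·(-8.622133) = -6.674681
p(3.16) ≈ -6.6747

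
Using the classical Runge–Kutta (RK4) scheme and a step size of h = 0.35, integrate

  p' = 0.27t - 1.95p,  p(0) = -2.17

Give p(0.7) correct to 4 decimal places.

RK4: k1 = f(t_n, p_n); k2 = f(t_n + h/2, p_n + (h/2)·k1); k3 = f(t_n + h/2, p_n + (h/2)·k2); k4 = f(t_n + h, p_n + h·k3); p_{n+1} = p_n + (h/6)·(k1 + 2k2 + 2k3 + k4).
t=0.000000, p=-2.170000:
  k1 = f(0.000000, -2.170000) = 4.231500
  k2 = f(0.175000, -1.429488) = 2.834751
  k3 = f(0.175000, -1.673919) = 3.311391
  k4 = f(0.350000, -1.011013) = 2.065975
  p ← -2.170000 + (0.35/6)·(k1 + 2k2 + 2k3 + k4) = -1.085597
t=0.350000, p=-1.085597:
  k1 = f(0.350000, -1.085597) = 2.211415
  k2 = f(0.525000, -0.698600) = 1.504020
  k3 = f(0.525000, -0.822394) = 1.745418
  k4 = f(0.700000, -0.474701) = 1.114667
  p ← -1.085597 + (0.35/6)·(k1 + 2k2 + 2k3 + k4) = -0.512475
p(0.7) ≈ -0.5125

-0.5125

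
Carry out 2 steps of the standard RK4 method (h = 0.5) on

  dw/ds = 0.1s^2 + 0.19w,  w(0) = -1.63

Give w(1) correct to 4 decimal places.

-1.9361

RK4: k1 = f(s_n, w_n); k2 = f(s_n + h/2, w_n + (h/2)·k1); k3 = f(s_n + h/2, w_n + (h/2)·k2); k4 = f(s_n + h, w_n + h·k3); w_{n+1} = w_n + (h/6)·(k1 + 2k2 + 2k3 + k4).
s=0.000000, w=-1.630000:
  k1 = f(0.000000, -1.630000) = -0.309700
  k2 = f(0.250000, -1.707425) = -0.318161
  k3 = f(0.250000, -1.709540) = -0.318563
  k4 = f(0.500000, -1.789281) = -0.314963
  w ← -1.630000 + (0.5/6)·(k1 + 2k2 + 2k3 + k4) = -1.788176
s=0.500000, w=-1.788176:
  k1 = f(0.500000, -1.788176) = -0.314753
  k2 = f(0.750000, -1.866864) = -0.298454
  k3 = f(0.750000, -1.862789) = -0.297680
  k4 = f(1.000000, -1.937016) = -0.268033
  w ← -1.788176 + (0.5/6)·(k1 + 2k2 + 2k3 + k4) = -1.936097
w(1) ≈ -1.9361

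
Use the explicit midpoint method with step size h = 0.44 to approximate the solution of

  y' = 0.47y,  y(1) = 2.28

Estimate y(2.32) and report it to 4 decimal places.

Midpoint: k1 = f(t_n, y_n); k2 = f(t_n + h/2, y_n + (h/2)·k1); y_{n+1} = y_n + h·k2.
t=1.000000, y=2.280000:
  k1 = f(1.000000, 2.280000) = 1.071600
  k2 = f(1.220000, 2.515752) = 1.182403
  y ← 2.280000 + 0.44·1.182403 = 2.800258
t=1.440000, y=2.800258:
  k1 = f(1.440000, 2.800258) = 1.316121
  k2 = f(1.660000, 3.089804) = 1.452208
  y ← 2.800258 + 0.44·1.452208 = 3.439229
t=1.880000, y=3.439229:
  k1 = f(1.880000, 3.439229) = 1.616438
  k2 = f(2.100000, 3.794845) = 1.783577
  y ← 3.439229 + 0.44·1.783577 = 4.224003
y(2.32) ≈ 4.2240

4.2240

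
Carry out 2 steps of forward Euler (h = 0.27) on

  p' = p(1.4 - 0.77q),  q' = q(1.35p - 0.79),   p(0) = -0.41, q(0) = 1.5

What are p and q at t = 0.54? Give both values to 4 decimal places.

Euler on (p,q): p_{n+1} = p_n + h·p', q_{n+1} = q_n + h·q'.
0.000000: (-0.410000, 1.500000); f=(-0.100450, -2.015250) → (-0.437121, 0.955882)
0.270000: (-0.437121, 0.955882); f=(-0.290236, -1.319227) → (-0.515485, 0.599691)
(p(0.54), q(0.54)) ≈ (-0.5155, 0.5997)

-0.5155, 0.5997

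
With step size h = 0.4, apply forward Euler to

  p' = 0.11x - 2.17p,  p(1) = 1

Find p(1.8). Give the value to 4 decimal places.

0.0848

Euler: p_{n+1} = p_n + h·f(x_n, p_n).
x=1.000000, p=1.000000: f=-2.060000 → p ← 1.000000 + 0.4·(-2.060000) = 0.176000
x=1.400000, p=0.176000: f=-0.227920 → p ← 0.176000 + 0.4·(-0.227920) = 0.084832
p(1.8) ≈ 0.0848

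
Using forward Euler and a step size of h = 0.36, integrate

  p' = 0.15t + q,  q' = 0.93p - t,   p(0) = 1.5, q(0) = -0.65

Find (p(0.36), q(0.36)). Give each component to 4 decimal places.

1.2660, -0.1478

Euler on (p,q): p_{n+1} = p_n + h·p', q_{n+1} = q_n + h·q'.
0.000000: (1.500000, -0.650000); f=(-0.650000, 1.395000) → (1.266000, -0.147800)
(p(0.36), q(0.36)) ≈ (1.2660, -0.1478)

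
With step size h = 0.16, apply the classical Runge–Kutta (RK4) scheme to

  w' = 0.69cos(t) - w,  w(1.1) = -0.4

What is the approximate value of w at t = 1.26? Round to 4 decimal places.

RK4: k1 = f(t_n, w_n); k2 = f(t_n + h/2, w_n + (h/2)·k1); k3 = f(t_n + h/2, w_n + (h/2)·k2); k4 = f(t_n + h, w_n + h·k3); w_{n+1} = w_n + (h/6)·(k1 + 2k2 + 2k3 + k4).
t=1.100000, w=-0.400000:
  k1 = f(1.100000, -0.400000) = 0.712981
  k2 = f(1.180000, -0.342961) = 0.605800
  k3 = f(1.180000, -0.351536) = 0.614374
  k4 = f(1.260000, -0.301700) = 0.512714
  w ← -0.400000 + (0.16/6)·(k1 + 2k2 + 2k3 + k4) = -0.302239
w(1.26) ≈ -0.3022

-0.3022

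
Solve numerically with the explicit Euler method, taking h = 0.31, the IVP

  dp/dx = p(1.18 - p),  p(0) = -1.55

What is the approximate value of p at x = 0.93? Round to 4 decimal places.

Euler: p_{n+1} = p_n + h·f(x_n, p_n).
x=0.000000, p=-1.550000: f=-4.231500 → p ← -1.550000 + 0.31·(-4.231500) = -2.861765
x=0.310000, p=-2.861765: f=-11.566582 → p ← -2.861765 + 0.31·(-11.566582) = -6.447405
x=0.620000, p=-6.447405: f=-49.176973 → p ← -6.447405 + 0.31·(-49.176973) = -21.692267
p(0.93) ≈ -21.6923

-21.6923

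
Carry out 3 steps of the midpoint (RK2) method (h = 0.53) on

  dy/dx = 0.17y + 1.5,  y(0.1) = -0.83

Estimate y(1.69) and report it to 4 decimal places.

Midpoint: k1 = f(x_n, y_n); k2 = f(x_n + h/2, y_n + (h/2)·k1); y_{n+1} = y_n + h·k2.
x=0.100000, y=-0.830000:
  k1 = f(0.100000, -0.830000) = 1.358900
  k2 = f(0.365000, -0.469891) = 1.420118
  y ← -0.830000 + 0.53·1.420118 = -0.077337
x=0.630000, y=-0.077337:
  k1 = f(0.630000, -0.077337) = 1.486853
  k2 = f(0.895000, 0.316679) = 1.553835
  y ← -0.077337 + 0.53·1.553835 = 0.746196
x=1.160000, y=0.746196:
  k1 = f(1.160000, 0.746196) = 1.626853
  k2 = f(1.425000, 1.177312) = 1.700143
  y ← 0.746196 + 0.53·1.700143 = 1.647271
y(1.69) ≈ 1.6473

1.6473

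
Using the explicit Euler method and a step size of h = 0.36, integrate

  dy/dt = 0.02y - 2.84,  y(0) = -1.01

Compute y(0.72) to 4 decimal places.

Euler: y_{n+1} = y_n + h·f(t_n, y_n).
t=0.000000, y=-1.010000: f=-2.860200 → y ← -1.010000 + 0.36·(-2.860200) = -2.039672
t=0.360000, y=-2.039672: f=-2.880793 → y ← -2.039672 + 0.36·(-2.880793) = -3.076758
y(0.72) ≈ -3.0768

-3.0768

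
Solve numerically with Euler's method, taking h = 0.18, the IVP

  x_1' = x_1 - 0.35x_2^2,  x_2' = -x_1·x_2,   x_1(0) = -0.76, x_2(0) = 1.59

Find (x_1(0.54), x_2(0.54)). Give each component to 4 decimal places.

-2.0049, 2.7133

Euler on (x_1,x_2): x_1_{n+1} = x_1_n + h·x_1', x_2_{n+1} = x_2_n + h·x_2'.
0.000000: (-0.760000, 1.590000); f=(-1.644835, 1.208400) → (-1.056070, 1.807512)
0.180000: (-1.056070, 1.807512); f=(-2.199555, 1.908860) → (-1.451990, 2.151107)
0.360000: (-1.451990, 2.151107); f=(-3.071531, 3.123386) → (-2.004866, 2.713316)
(x_1(0.54), x_2(0.54)) ≈ (-2.0049, 2.7133)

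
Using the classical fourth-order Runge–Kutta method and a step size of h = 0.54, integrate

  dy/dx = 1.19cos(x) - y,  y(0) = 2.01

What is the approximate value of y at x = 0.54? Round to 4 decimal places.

1.6410

RK4: k1 = f(x_n, y_n); k2 = f(x_n + h/2, y_n + (h/2)·k1); k3 = f(x_n + h/2, y_n + (h/2)·k2); k4 = f(x_n + h, y_n + h·k3); y_{n+1} = y_n + (h/6)·(k1 + 2k2 + 2k3 + k4).
x=0.000000, y=2.010000:
  k1 = f(0.000000, 2.010000) = -0.820000
  k2 = f(0.270000, 1.788600) = -0.641713
  k3 = f(0.270000, 1.836738) = -0.689850
  k4 = f(0.540000, 1.637481) = -0.616808
  y ← 2.010000 + (0.54/6)·(k1 + 2k2 + 2k3 + k4) = 1.641006
y(0.54) ≈ 1.6410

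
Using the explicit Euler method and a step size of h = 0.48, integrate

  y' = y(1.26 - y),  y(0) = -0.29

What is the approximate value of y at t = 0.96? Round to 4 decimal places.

-0.9344

Euler: y_{n+1} = y_n + h·f(t_n, y_n).
t=0.000000, y=-0.290000: f=-0.449500 → y ← -0.290000 + 0.48·(-0.449500) = -0.505760
t=0.480000, y=-0.505760: f=-0.893051 → y ← -0.505760 + 0.48·(-0.893051) = -0.934424
y(0.96) ≈ -0.9344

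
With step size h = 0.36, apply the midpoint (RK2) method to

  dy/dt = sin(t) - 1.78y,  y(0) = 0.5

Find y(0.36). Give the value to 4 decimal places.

0.3467

Midpoint: k1 = f(t_n, y_n); k2 = f(t_n + h/2, y_n + (h/2)·k1); y_{n+1} = y_n + h·k2.
t=0.000000, y=0.500000:
  k1 = f(0.000000, 0.500000) = -0.890000
  k2 = f(0.180000, 0.339800) = -0.425814
  y ← 0.500000 + 0.36·(-0.425814) = 0.346707
y(0.36) ≈ 0.3467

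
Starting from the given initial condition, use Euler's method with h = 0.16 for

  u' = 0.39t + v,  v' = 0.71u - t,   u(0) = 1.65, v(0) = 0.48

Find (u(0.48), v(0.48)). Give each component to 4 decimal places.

Euler on (u,v): u_{n+1} = u_n + h·u', v_{n+1} = v_n + h·v'.
0.000000: (1.650000, 0.480000); f=(0.480000, 1.171500) → (1.726800, 0.667440)
0.160000: (1.726800, 0.667440); f=(0.729840, 1.066028) → (1.843574, 0.838004)
0.320000: (1.843574, 0.838004); f=(0.962804, 0.988938) → (1.997623, 0.996235)
(u(0.48), v(0.48)) ≈ (1.9976, 0.9962)

1.9976, 0.9962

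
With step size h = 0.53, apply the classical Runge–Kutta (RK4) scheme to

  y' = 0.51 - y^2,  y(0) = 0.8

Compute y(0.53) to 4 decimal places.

0.7534

RK4: k1 = f(t_n, y_n); k2 = f(t_n + h/2, y_n + (h/2)·k1); k3 = f(t_n + h/2, y_n + (h/2)·k2); k4 = f(t_n + h, y_n + h·k3); y_{n+1} = y_n + (h/6)·(k1 + 2k2 + 2k3 + k4).
t=0.000000, y=0.800000:
  k1 = f(0.000000, 0.800000) = -0.130000
  k2 = f(0.265000, 0.765550) = -0.076067
  k3 = f(0.265000, 0.779842) = -0.098154
  k4 = f(0.530000, 0.747978) = -0.049472
  y ← 0.800000 + (0.53/6)·(k1 + 2k2 + 2k3 + k4) = 0.753368
y(0.53) ≈ 0.7534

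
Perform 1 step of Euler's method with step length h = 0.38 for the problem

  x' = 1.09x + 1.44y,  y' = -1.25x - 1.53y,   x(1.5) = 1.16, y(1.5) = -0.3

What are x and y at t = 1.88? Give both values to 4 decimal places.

Euler on (x,y): x_{n+1} = x_n + h·x', y_{n+1} = y_n + h·y'.
1.500000: (1.160000, -0.300000); f=(0.832400, -0.991000) → (1.476312, -0.676580)
(x(1.88), y(1.88)) ≈ (1.4763, -0.6766)

1.4763, -0.6766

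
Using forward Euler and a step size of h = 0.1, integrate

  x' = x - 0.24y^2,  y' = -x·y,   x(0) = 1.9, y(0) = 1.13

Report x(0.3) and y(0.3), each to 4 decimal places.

2.4570, 0.5636

Euler on (x,y): x_{n+1} = x_n + h·x', y_{n+1} = y_n + h·y'.
0.000000: (1.900000, 1.130000); f=(1.593544, -2.147000) → (2.059354, 0.915300)
0.100000: (2.059354, 0.915300); f=(1.858289, -1.884927) → (2.245183, 0.726807)
0.200000: (2.245183, 0.726807); f=(2.118404, -1.631816) → (2.457024, 0.563626)
(x(0.3), y(0.3)) ≈ (2.4570, 0.5636)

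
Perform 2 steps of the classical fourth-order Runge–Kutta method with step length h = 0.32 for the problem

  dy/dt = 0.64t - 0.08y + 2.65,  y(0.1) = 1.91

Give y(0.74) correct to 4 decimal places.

3.6368

RK4: k1 = f(t_n, y_n); k2 = f(t_n + h/2, y_n + (h/2)·k1); k3 = f(t_n + h/2, y_n + (h/2)·k2); k4 = f(t_n + h, y_n + h·k3); y_{n+1} = y_n + (h/6)·(k1 + 2k2 + 2k3 + k4).
t=0.100000, y=1.910000:
  k1 = f(0.100000, 1.910000) = 2.561200
  k2 = f(0.260000, 2.319792) = 2.630817
  k3 = f(0.260000, 2.330931) = 2.629926
  k4 = f(0.420000, 2.751576) = 2.698674
  y ← 1.910000 + (0.32/6)·(k1 + 2k2 + 2k3 + k4) = 2.751672
t=0.420000, y=2.751672:
  k1 = f(0.420000, 2.751672) = 2.698666
  k2 = f(0.580000, 3.183459) = 2.766523
  k3 = f(0.580000, 3.194316) = 2.765655
  k4 = f(0.740000, 3.636682) = 2.832665
  y ← 2.751672 + (0.32/6)·(k1 + 2k2 + 2k3 + k4) = 3.636776
y(0.74) ≈ 3.6368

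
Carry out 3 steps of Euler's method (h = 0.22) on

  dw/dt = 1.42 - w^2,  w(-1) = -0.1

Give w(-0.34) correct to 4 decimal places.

0.7674

Euler: w_{n+1} = w_n + h·f(t_n, w_n).
t=-1.000000, w=-0.100000: f=1.410000 → w ← -0.100000 + 0.22·1.410000 = 0.210200
t=-0.780000, w=0.210200: f=1.375816 → w ← 0.210200 + 0.22·1.375816 = 0.512880
t=-0.560000, w=0.512880: f=1.156955 → w ← 0.512880 + 0.22·1.156955 = 0.767410
w(-0.34) ≈ 0.7674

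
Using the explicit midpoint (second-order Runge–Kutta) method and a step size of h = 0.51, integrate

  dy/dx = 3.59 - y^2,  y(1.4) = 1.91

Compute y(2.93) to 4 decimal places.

Midpoint: k1 = f(x_n, y_n); k2 = f(x_n + h/2, y_n + (h/2)·k1); y_{n+1} = y_n + h·k2.
x=1.400000, y=1.910000:
  k1 = f(1.400000, 1.910000) = -0.058100
  k2 = f(1.655000, 1.895184) = -0.001724
  y ← 1.910000 + 0.51·(-0.001724) = 1.909121
x=1.910000, y=1.909121:
  k1 = f(1.910000, 1.909121) = -0.054742
  k2 = f(2.165000, 1.895162) = -0.001637
  y ← 1.909121 + 0.51·(-0.001637) = 1.908286
x=2.420000, y=1.908286:
  k1 = f(2.420000, 1.908286) = -0.051554
  k2 = f(2.675000, 1.895139) = -0.001553
  y ← 1.908286 + 0.51·(-0.001553) = 1.907494
y(2.93) ≈ 1.9075

1.9075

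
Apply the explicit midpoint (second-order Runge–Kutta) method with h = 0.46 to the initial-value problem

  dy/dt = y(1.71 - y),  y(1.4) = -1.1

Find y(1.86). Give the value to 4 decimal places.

Midpoint: k1 = f(t_n, y_n); k2 = f(t_n + h/2, y_n + (h/2)·k1); y_{n+1} = y_n + h·k2.
t=1.400000, y=-1.100000:
  k1 = f(1.400000, -1.100000) = -3.091000
  k2 = f(1.630000, -1.810930) = -6.376158
  y ← -1.100000 + 0.46·(-6.376158) = -4.033033
y(1.86) ≈ -4.0330

-4.0330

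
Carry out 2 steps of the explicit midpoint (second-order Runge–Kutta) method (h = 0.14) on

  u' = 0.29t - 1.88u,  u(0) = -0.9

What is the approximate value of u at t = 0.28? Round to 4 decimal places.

-0.5256

Midpoint: k1 = f(t_n, u_n); k2 = f(t_n + h/2, u_n + (h/2)·k1); u_{n+1} = u_n + h·k2.
t=0.000000, u=-0.900000:
  k1 = f(0.000000, -0.900000) = 1.692000
  k2 = f(0.070000, -0.781560) = 1.489633
  u ← -0.900000 + 0.14·1.489633 = -0.691451
t=0.140000, u=-0.691451:
  k1 = f(0.140000, -0.691451) = 1.340529
  k2 = f(0.210000, -0.597614) = 1.184415
  u ← -0.691451 + 0.14·1.184415 = -0.525633
u(0.28) ≈ -0.5256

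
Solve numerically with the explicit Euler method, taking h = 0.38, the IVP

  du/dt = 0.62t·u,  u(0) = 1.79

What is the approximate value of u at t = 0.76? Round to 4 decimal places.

Euler: u_{n+1} = u_n + h·f(t_n, u_n).
t=0.000000, u=1.790000: f=0.000000 → u ← 1.790000 + 0.38·0.000000 = 1.790000
t=0.380000, u=1.790000: f=0.421724 → u ← 1.790000 + 0.38·0.421724 = 1.950255
u(0.76) ≈ 1.9503

1.9503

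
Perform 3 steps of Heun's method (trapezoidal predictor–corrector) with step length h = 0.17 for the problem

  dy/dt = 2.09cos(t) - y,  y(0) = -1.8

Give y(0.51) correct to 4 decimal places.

-0.2957

Heun: k1 = f(t_n, y_n); k2 = f(t_n + h, y_n + h·k1); y_{n+1} = y_n + (h/2)·(k1 + k2).
t=0.000000, y=-1.800000:
  k1 = f(0.000000, -1.800000) = 3.890000
  k2 = f(0.170000, -1.138700) = 3.198572
  y ← -1.800000 + (0.17/2)·(3.890000 + 3.198572) = -1.197471
t=0.170000, y=-1.197471:
  k1 = f(0.170000, -1.197471) = 3.257344
  k2 = f(0.340000, -0.643723) = 2.614080
  y ← -1.197471 + (0.17/2)·(3.257344 + 2.614080) = -0.698400
t=0.340000, y=-0.698400:
  k1 = f(0.340000, -0.698400) = 2.668758
  k2 = f(0.510000, -0.244712) = 2.068748
  y ← -0.698400 + (0.17/2)·(2.668758 + 2.068748) = -0.295712
y(0.51) ≈ -0.2957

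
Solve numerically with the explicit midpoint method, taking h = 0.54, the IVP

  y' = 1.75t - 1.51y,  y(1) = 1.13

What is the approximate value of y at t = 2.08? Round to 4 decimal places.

1.8405

Midpoint: k1 = f(t_n, y_n); k2 = f(t_n + h/2, y_n + (h/2)·k1); y_{n+1} = y_n + h·k2.
t=1.000000, y=1.130000:
  k1 = f(1.000000, 1.130000) = 0.043700
  k2 = f(1.270000, 1.141799) = 0.498384
  y ← 1.130000 + 0.54·0.498384 = 1.399127
t=1.540000, y=1.399127:
  k1 = f(1.540000, 1.399127) = 0.582318
  k2 = f(1.810000, 1.556353) = 0.817407
  y ← 1.399127 + 0.54·0.817407 = 1.840527
y(2.08) ≈ 1.8405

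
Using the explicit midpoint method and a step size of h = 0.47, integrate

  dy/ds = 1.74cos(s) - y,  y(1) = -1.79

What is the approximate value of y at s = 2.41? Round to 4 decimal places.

-0.8800

Midpoint: k1 = f(s_n, y_n); k2 = f(s_n + h/2, y_n + (h/2)·k1); y_{n+1} = y_n + h·k2.
s=1.000000, y=-1.790000:
  k1 = f(1.000000, -1.790000) = 2.730126
  k2 = f(1.235000, -1.148420) = 1.721787
  y ← -1.790000 + 0.47·1.721787 = -0.980760
s=1.470000, y=-0.980760:
  k1 = f(1.470000, -0.980760) = 1.155849
  k2 = f(1.705000, -0.709136) = 0.476322
  y ← -0.980760 + 0.47·0.476322 = -0.756889
s=1.940000, y=-0.756889:
  k1 = f(1.940000, -0.756889) = 0.128970
  k2 = f(2.175000, -0.726581) = -0.261925
  y ← -0.756889 + 0.47·(-0.261925) = -0.879994
y(2.41) ≈ -0.8800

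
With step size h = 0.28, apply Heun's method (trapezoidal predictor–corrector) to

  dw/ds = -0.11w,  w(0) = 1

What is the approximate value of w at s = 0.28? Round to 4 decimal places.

Heun: k1 = f(s_n, w_n); k2 = f(s_n + h, w_n + h·k1); w_{n+1} = w_n + (h/2)·(k1 + k2).
s=0.000000, w=1.000000:
  k1 = f(0.000000, 1.000000) = -0.110000
  k2 = f(0.280000, 0.969200) = -0.106612
  w ← 1.000000 + (0.28/2)·(-0.110000 + (-0.106612)) = 0.969674
w(0.28) ≈ 0.9697

0.9697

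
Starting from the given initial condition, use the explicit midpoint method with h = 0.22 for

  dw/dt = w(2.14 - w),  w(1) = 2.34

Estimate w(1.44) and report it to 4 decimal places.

Midpoint: k1 = f(t_n, w_n); k2 = f(t_n + h/2, w_n + (h/2)·k1); w_{n+1} = w_n + h·k2.
t=1.000000, w=2.340000:
  k1 = f(1.000000, 2.340000) = -0.468000
  k2 = f(1.110000, 2.288520) = -0.339891
  w ← 2.340000 + 0.22·(-0.339891) = 2.265224
t=1.220000, w=2.265224:
  k1 = f(1.220000, 2.265224) = -0.283660
  k2 = f(1.330000, 2.234021) = -0.210046
  w ← 2.265224 + 0.22·(-0.210046) = 2.219014
w(1.44) ≈ 2.2190

2.2190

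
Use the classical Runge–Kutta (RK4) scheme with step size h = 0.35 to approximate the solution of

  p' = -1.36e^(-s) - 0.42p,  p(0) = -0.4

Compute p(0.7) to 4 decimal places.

-0.8812

RK4: k1 = f(s_n, p_n); k2 = f(s_n + h/2, p_n + (h/2)·k1); k3 = f(s_n + h/2, p_n + (h/2)·k2); k4 = f(s_n + h, p_n + h·k3); p_{n+1} = p_n + (h/6)·(k1 + 2k2 + 2k3 + k4).
s=0.000000, p=-0.400000:
  k1 = f(0.000000, -0.400000) = -1.192000
  k2 = f(0.175000, -0.608600) = -0.886050
  k3 = f(0.175000, -0.555059) = -0.908537
  k4 = f(0.350000, -0.717988) = -0.656821
  p ← -0.400000 + (0.35/6)·(k1 + 2k2 + 2k3 + k4) = -0.717216
s=0.350000, p=-0.717216:
  k1 = f(0.350000, -0.717216) = -0.657145
  k2 = f(0.525000, -0.832217) = -0.454984
  k3 = f(0.525000, -0.796839) = -0.469843
  k4 = f(0.700000, -0.881661) = -0.305058
  p ← -0.717216 + (0.35/6)·(k1 + 2k2 + 2k3 + k4) = -0.881241
p(0.7) ≈ -0.8812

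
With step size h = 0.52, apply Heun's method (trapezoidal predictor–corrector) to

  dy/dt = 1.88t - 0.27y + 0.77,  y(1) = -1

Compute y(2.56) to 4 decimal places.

Heun: k1 = f(t_n, y_n); k2 = f(t_n + h, y_n + h·k1); y_{n+1} = y_n + (h/2)·(k1 + k2).
t=1.000000, y=-1.000000:
  k1 = f(1.000000, -1.000000) = 2.920000
  k2 = f(1.520000, 0.518400) = 3.487632
  y ← -1.000000 + (0.52/2)·(2.920000 + 3.487632) = 0.665984
t=1.520000, y=0.665984:
  k1 = f(1.520000, 0.665984) = 3.447784
  k2 = f(2.040000, 2.458832) = 3.941315
  y ← 0.665984 + (0.52/2)·(3.447784 + 3.941315) = 2.587150
t=2.040000, y=2.587150:
  k1 = f(2.040000, 2.587150) = 3.906669
  k2 = f(2.560000, 4.618618) = 4.335773
  y ← 2.587150 + (0.52/2)·(3.906669 + 4.335773) = 4.730185
y(2.56) ≈ 4.7302

4.7302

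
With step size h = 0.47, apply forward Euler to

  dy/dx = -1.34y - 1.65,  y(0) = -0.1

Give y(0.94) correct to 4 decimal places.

-1.0763

Euler: y_{n+1} = y_n + h·f(x_n, y_n).
x=0.000000, y=-0.100000: f=-1.516000 → y ← -0.100000 + 0.47·(-1.516000) = -0.812520
x=0.470000, y=-0.812520: f=-0.561223 → y ← -0.812520 + 0.47·(-0.561223) = -1.076295
y(0.94) ≈ -1.0763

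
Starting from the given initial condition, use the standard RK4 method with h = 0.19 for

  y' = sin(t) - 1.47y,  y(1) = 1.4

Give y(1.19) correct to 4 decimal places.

1.2063

RK4: k1 = f(t_n, y_n); k2 = f(t_n + h/2, y_n + (h/2)·k1); k3 = f(t_n + h/2, y_n + (h/2)·k2); k4 = f(t_n + h, y_n + h·k3); y_{n+1} = y_n + (h/6)·(k1 + 2k2 + 2k3 + k4).
t=1.000000, y=1.400000:
  k1 = f(1.000000, 1.400000) = -1.216529
  k2 = f(1.095000, 1.284430) = -0.999183
  k3 = f(1.095000, 1.305078) = -1.029536
  k4 = f(1.190000, 1.204388) = -0.842082
  y ← 1.400000 + (0.19/6)·(k1 + 2k2 + 2k3 + k4) = 1.206325
y(1.19) ≈ 1.2063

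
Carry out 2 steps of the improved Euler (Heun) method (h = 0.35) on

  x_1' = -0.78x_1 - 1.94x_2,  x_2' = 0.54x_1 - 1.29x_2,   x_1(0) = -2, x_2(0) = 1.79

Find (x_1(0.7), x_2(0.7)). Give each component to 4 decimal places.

-1.8730, 0.2117

Heun on (x_1,x_2): k1 = f(t_n, state_n); k2 = f(t_n + h, state_n + h·k1); state_{n+1} = state_n + (h/2)·(k1 + k2).
0.000000: (-2.000000, 1.790000)
  k1 = (-1.912600, -3.389100)
  predictor → (-2.669410, 0.603815)
  k2 = (0.910739, -2.220403)
  → (-2.175326, 0.808337)
0.350000: (-2.175326, 0.808337)
  k1 = (0.128580, -2.217431)
  predictor → (-2.130323, 0.032236)
  k2 = (1.599113, -1.191959)
  → (-1.872979, 0.211694)
(x_1(0.7), x_2(0.7)) ≈ (-1.8730, 0.2117)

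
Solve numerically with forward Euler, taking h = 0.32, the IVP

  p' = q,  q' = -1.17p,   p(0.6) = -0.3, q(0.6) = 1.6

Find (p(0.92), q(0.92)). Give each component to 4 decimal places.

Euler on (p,q): p_{n+1} = p_n + h·p', q_{n+1} = q_n + h·q'.
0.600000: (-0.300000, 1.600000); f=(1.600000, 0.351000) → (0.212000, 1.712320)
(p(0.92), q(0.92)) ≈ (0.2120, 1.7123)

0.2120, 1.7123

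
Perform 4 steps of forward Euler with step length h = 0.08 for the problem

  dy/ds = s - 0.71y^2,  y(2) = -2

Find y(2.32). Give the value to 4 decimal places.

-2.3354

Euler: y_{n+1} = y_n + h·f(s_n, y_n).
s=2.000000, y=-2.000000: f=-0.840000 → y ← -2.000000 + 0.08·(-0.840000) = -2.067200
s=2.080000, y=-2.067200: f=-0.954054 → y ← -2.067200 + 0.08·(-0.954054) = -2.143524
s=2.160000, y=-2.143524: f=-1.102235 → y ← -2.143524 + 0.08·(-1.102235) = -2.231703
s=2.240000, y=-2.231703: f=-1.296154 → y ← -2.231703 + 0.08·(-1.296154) = -2.335395
y(2.32) ≈ -2.3354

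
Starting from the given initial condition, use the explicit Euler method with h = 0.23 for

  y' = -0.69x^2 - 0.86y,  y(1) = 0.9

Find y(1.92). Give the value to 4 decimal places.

-0.5884

Euler: y_{n+1} = y_n + h·f(x_n, y_n).
x=1.000000, y=0.900000: f=-1.464000 → y ← 0.900000 + 0.23·(-1.464000) = 0.563280
x=1.230000, y=0.563280: f=-1.528322 → y ← 0.563280 + 0.23·(-1.528322) = 0.211766
x=1.460000, y=0.211766: f=-1.652923 → y ← 0.211766 + 0.23·(-1.652923) = -0.168406
x=1.690000, y=-0.168406: f=-1.825880 → y ← -0.168406 + 0.23·(-1.825880) = -0.588359
y(1.92) ≈ -0.5884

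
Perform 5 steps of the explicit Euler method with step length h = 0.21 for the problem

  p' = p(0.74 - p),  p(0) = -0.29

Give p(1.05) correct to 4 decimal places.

-0.8913

Euler: p_{n+1} = p_n + h·f(x_n, p_n).
x=0.000000, p=-0.290000: f=-0.298700 → p ← -0.290000 + 0.21·(-0.298700) = -0.352727
x=0.210000, p=-0.352727: f=-0.385434 → p ← -0.352727 + 0.21·(-0.385434) = -0.433668
x=0.420000, p=-0.433668: f=-0.508983 → p ← -0.433668 + 0.21·(-0.508983) = -0.540555
x=0.630000, p=-0.540555: f=-0.692210 → p ← -0.540555 + 0.21·(-0.692210) = -0.685919
x=0.840000, p=-0.685919: f=-0.978064 → p ← -0.685919 + 0.21·(-0.978064) = -0.891312
p(1.05) ≈ -0.8913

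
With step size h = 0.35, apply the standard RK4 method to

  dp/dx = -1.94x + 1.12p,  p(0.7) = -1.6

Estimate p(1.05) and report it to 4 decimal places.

RK4: k1 = f(x_n, p_n); k2 = f(x_n + h/2, p_n + (h/2)·k1); k3 = f(x_n + h/2, p_n + (h/2)·k2); k4 = f(x_n + h, p_n + h·k3); p_{n+1} = p_n + (h/6)·(k1 + 2k2 + 2k3 + k4).
x=0.700000, p=-1.600000:
  k1 = f(0.700000, -1.600000) = -3.150000
  k2 = f(0.875000, -2.151250) = -4.106900
  k3 = f(0.875000, -2.318708) = -4.294452
  k4 = f(1.050000, -3.103058) = -5.512425
  p ← -1.600000 + (0.35/6)·(k1 + 2k2 + 2k3 + k4) = -3.085466
p(1.05) ≈ -3.0855

-3.0855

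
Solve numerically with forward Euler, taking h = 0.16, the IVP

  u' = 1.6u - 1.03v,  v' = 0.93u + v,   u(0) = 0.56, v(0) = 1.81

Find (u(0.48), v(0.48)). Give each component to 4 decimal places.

-0.2401, 3.0294

Euler on (u,v): u_{n+1} = u_n + h·u', v_{n+1} = v_n + h·v'.
0.000000: (0.560000, 1.810000); f=(-0.968300, 2.330800) → (0.405072, 2.182928)
0.160000: (0.405072, 2.182928); f=(-1.600301, 2.559645) → (0.149024, 2.592471)
0.320000: (0.149024, 2.592471); f=(-2.431807, 2.731063) → (-0.240065, 3.029441)
(u(0.48), v(0.48)) ≈ (-0.2401, 3.0294)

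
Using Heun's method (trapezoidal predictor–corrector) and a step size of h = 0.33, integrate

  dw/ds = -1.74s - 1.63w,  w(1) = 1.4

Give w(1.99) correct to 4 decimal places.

-1.0645

Heun: k1 = f(s_n, w_n); k2 = f(s_n + h, w_n + h·k1); w_{n+1} = w_n + (h/2)·(k1 + k2).
s=1.000000, w=1.400000:
  k1 = f(1.000000, 1.400000) = -4.022000
  k2 = f(1.330000, 0.072740) = -2.432766
  w ← 1.400000 + (0.33/2)·(-4.022000 + (-2.432766)) = 0.334964
s=1.330000, w=0.334964:
  k1 = f(1.330000, 0.334964) = -2.860191
  k2 = f(1.660000, -0.608899) = -1.895894
  w ← 0.334964 + (0.33/2)·(-2.860191 + (-1.895894)) = -0.449790
s=1.660000, w=-0.449790:
  k1 = f(1.660000, -0.449790) = -2.155242
  k2 = f(1.990000, -1.161020) = -1.570137
  w ← -0.449790 + (0.33/2)·(-2.155242 + (-1.570137)) = -1.064478
w(1.99) ≈ -1.0645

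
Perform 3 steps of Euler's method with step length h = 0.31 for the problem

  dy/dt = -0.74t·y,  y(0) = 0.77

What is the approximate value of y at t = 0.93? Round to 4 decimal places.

Euler: y_{n+1} = y_n + h·f(t_n, y_n).
t=0.000000, y=0.770000: f=0.000000 → y ← 0.770000 + 0.31·0.000000 = 0.770000
t=0.310000, y=0.770000: f=-0.176638 → y ← 0.770000 + 0.31·(-0.176638) = 0.715242
t=0.620000, y=0.715242: f=-0.328153 → y ← 0.715242 + 0.31·(-0.328153) = 0.613515
y(0.93) ≈ 0.6135

0.6135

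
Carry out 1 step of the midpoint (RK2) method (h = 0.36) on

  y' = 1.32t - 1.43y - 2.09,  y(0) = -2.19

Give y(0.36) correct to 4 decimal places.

-1.8260

Midpoint: k1 = f(t_n, y_n); k2 = f(t_n + h/2, y_n + (h/2)·k1); y_{n+1} = y_n + h·k2.
t=0.000000, y=-2.190000:
  k1 = f(0.000000, -2.190000) = 1.041700
  k2 = f(0.180000, -2.002494) = 1.011166
  y ← -2.190000 + 0.36·1.011166 = -1.825980
y(0.36) ≈ -1.8260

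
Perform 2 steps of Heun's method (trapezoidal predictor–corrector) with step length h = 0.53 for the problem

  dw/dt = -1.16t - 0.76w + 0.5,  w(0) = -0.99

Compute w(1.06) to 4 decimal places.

Heun: k1 = f(t_n, w_n); k2 = f(t_n + h, w_n + h·k1); w_{n+1} = w_n + (h/2)·(k1 + k2).
t=0.000000, w=-0.990000:
  k1 = f(0.000000, -0.990000) = 1.252400
  k2 = f(0.530000, -0.326228) = 0.133133
  w ← -0.990000 + (0.53/2)·(1.252400 + 0.133133) = -0.622834
t=0.530000, w=-0.622834:
  k1 = f(0.530000, -0.622834) = 0.358554
  k2 = f(1.060000, -0.432800) = -0.400672
  w ← -0.622834 + (0.53/2)·(0.358554 + (-0.400672)) = -0.633995
w(1.06) ≈ -0.6340

-0.6340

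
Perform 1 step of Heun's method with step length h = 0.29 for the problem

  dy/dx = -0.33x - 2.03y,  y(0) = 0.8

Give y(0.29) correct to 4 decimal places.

Heun: k1 = f(x_n, y_n); k2 = f(x_n + h, y_n + h·k1); y_{n+1} = y_n + (h/2)·(k1 + k2).
x=0.000000, y=0.800000:
  k1 = f(0.000000, 0.800000) = -1.624000
  k2 = f(0.290000, 0.329040) = -0.763651
  y ← 0.800000 + (0.29/2)·(-1.624000 + (-0.763651)) = 0.453791
y(0.29) ≈ 0.4538

0.4538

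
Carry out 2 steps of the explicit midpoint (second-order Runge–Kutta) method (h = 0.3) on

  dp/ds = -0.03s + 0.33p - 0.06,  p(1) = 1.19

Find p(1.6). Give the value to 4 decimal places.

1.3848

Midpoint: k1 = f(s_n, p_n); k2 = f(s_n + h/2, p_n + (h/2)·k1); p_{n+1} = p_n + h·k2.
s=1.000000, p=1.190000:
  k1 = f(1.000000, 1.190000) = 0.302700
  k2 = f(1.150000, 1.235405) = 0.313184
  p ← 1.190000 + 0.3·0.313184 = 1.283955
s=1.300000, p=1.283955:
  k1 = f(1.300000, 1.283955) = 0.324705
  k2 = f(1.450000, 1.332661) = 0.336278
  p ← 1.283955 + 0.3·0.336278 = 1.384839
p(1.6) ≈ 1.3848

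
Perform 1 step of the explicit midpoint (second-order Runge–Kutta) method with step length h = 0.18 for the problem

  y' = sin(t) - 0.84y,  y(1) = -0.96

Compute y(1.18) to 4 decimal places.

-0.6777

Midpoint: k1 = f(t_n, y_n); k2 = f(t_n + h/2, y_n + (h/2)·k1); y_{n+1} = y_n + h·k2.
t=1.000000, y=-0.960000:
  k1 = f(1.000000, -0.960000) = 1.647871
  k2 = f(1.090000, -0.811692) = 1.568448
  y ← -0.960000 + 0.18·1.568448 = -0.677679
y(1.18) ≈ -0.6777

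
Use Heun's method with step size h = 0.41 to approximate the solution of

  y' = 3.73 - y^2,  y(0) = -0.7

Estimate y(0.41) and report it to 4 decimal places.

Heun: k1 = f(t_n, y_n); k2 = f(t_n + h, y_n + h·k1); y_{n+1} = y_n + (h/2)·(k1 + k2).
t=0.000000, y=-0.700000:
  k1 = f(0.000000, -0.700000) = 3.240000
  k2 = f(0.410000, 0.628400) = 3.335113
  y ← -0.700000 + (0.41/2)·(3.240000 + 3.335113) = 0.647898
y(0.41) ≈ 0.6479

0.6479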